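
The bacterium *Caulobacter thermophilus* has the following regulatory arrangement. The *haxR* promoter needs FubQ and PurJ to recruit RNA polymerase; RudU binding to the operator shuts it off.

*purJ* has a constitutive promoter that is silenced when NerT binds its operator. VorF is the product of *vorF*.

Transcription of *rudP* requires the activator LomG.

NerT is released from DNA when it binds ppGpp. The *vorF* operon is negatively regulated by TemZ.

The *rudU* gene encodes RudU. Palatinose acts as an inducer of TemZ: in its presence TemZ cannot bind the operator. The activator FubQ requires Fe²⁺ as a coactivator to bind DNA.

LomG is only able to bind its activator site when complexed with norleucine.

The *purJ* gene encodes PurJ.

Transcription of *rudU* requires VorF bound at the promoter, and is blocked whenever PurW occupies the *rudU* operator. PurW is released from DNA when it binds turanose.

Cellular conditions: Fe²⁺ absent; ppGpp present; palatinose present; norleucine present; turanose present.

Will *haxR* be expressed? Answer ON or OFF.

OFF

Fe²⁺ is absent, so FubQ is inactive.
ppGpp is present, so NerT is inactive.
With no repressor bound, *purJ* is transcribed.
So PurJ is produced and active.
Palatinose is present, so TemZ is inactive.
With no repressor bound, *vorF* is transcribed.
So VorF is produced and active.
Turanose is present, so PurW is inactive.
No repressor is bound and VorF is active, so *rudU* is transcribed.
So RudU is produced and active.
With repressor RudU bound, *haxR* is not transcribed.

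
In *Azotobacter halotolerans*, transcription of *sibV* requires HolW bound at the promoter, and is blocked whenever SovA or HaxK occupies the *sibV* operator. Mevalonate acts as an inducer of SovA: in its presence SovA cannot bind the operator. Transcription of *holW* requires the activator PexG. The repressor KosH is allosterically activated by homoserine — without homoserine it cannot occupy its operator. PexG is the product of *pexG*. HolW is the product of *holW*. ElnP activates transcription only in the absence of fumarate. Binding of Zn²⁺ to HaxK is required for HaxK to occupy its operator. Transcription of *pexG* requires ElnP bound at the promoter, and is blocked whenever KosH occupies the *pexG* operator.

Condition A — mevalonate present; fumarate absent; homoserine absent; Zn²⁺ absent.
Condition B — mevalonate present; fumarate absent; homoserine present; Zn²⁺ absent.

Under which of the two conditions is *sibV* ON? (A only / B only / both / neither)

Condition A:
Mevalonate is present, so SovA is inactive.
Fumarate is absent, so ElnP is active.
Homoserine is absent, so KosH is inactive.
No repressor is bound and ElnP is active, so *pexG* is transcribed.
So PexG is produced and active.
No repressor is bound and PexG is active, so *holW* is transcribed.
So HolW is produced and active.
Zn²⁺ is absent, so HaxK is inactive.
No repressor is bound and HolW is active, so *sibV* is transcribed.
→ *sibV* is ON in A.
Condition B:
Mevalonate is present, so SovA is inactive.
Fumarate is absent, so ElnP is active.
Homoserine is present, so KosH is active.
With repressor KosH bound, *pexG* is not transcribed.
So PexG is not produced.
Required activator PexG is absent, so *holW* is not transcribed.
So HolW is not produced.
Zn²⁺ is absent, so HaxK is inactive.
Required activator HolW is absent, so *sibV* is not transcribed.
→ *sibV* is OFF in B.

A only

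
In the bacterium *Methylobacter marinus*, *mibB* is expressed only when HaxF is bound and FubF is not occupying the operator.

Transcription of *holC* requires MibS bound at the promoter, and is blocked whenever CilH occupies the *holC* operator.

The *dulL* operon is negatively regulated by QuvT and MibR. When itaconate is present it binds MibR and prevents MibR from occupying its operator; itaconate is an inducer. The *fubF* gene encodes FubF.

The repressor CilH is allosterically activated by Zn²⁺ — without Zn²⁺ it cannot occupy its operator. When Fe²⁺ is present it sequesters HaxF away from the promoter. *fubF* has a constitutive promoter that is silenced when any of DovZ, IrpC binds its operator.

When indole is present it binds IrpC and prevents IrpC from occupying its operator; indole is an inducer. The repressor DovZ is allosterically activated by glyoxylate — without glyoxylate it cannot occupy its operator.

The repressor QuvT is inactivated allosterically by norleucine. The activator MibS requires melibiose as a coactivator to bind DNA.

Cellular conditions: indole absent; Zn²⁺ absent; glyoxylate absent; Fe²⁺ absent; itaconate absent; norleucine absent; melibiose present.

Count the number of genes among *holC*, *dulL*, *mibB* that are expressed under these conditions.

Zn²⁺ is absent, so CilH is inactive.
Melibiose is present, so MibS is active.
No repressor is bound and MibS is active, so *holC* is transcribed.
→ *holC* is ON.
Norleucine is absent, so QuvT is active.
Itaconate is absent, so MibR is active.
With repressor QuvT bound, *dulL* is not transcribed.
→ *dulL* is OFF.
Glyoxylate is absent, so DovZ is inactive.
Indole is absent, so IrpC is active.
With repressor IrpC bound, *fubF* is not transcribed.
So FubF is not produced.
Fe²⁺ is absent, so HaxF is active.
No repressor is bound and HaxF is active, so *mibB* is transcribed.
→ *mibB* is ON.
2 of the 3 genes are transcribed.

2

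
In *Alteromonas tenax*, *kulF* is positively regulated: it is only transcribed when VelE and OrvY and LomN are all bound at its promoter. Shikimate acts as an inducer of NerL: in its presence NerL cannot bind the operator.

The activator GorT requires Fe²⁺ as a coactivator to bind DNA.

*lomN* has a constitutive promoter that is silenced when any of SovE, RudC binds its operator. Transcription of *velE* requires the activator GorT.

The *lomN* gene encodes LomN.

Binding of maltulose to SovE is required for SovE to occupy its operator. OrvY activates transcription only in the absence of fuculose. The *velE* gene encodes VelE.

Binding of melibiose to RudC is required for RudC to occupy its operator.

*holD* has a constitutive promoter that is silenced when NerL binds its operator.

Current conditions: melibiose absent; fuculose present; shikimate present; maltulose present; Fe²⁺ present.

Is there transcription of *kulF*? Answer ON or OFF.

Fe²⁺ is present, so GorT is active.
No repressor is bound and GorT is active, so *velE* is transcribed.
So VelE is produced and active.
Fuculose is present, so OrvY is inactive.
Maltulose is present, so SovE is active.
Melibiose is absent, so RudC is inactive.
With repressor SovE bound, *lomN* is not transcribed.
So LomN is not produced.
Required activator OrvY is absent, so *kulF* is not transcribed.

OFF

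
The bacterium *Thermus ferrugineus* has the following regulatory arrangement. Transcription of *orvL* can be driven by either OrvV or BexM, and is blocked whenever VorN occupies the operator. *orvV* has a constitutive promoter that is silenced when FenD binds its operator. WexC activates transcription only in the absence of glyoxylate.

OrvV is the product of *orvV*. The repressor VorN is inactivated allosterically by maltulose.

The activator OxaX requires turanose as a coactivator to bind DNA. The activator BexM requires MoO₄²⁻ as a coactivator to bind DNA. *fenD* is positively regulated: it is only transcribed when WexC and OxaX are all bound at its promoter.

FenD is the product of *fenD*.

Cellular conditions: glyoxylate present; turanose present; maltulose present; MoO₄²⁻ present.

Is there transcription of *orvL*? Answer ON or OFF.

ON

Glyoxylate is present, so WexC is inactive.
Turanose is present, so OxaX is active.
Required activator WexC is absent, so *fenD* is not transcribed.
So FenD is not produced.
With no repressor bound, *orvV* is transcribed.
So OrvV is produced and active.
MoO₄²⁻ is present, so BexM is active.
Maltulose is present, so VorN is inactive.
Activator OrvV is present, so *orvL* is transcribed.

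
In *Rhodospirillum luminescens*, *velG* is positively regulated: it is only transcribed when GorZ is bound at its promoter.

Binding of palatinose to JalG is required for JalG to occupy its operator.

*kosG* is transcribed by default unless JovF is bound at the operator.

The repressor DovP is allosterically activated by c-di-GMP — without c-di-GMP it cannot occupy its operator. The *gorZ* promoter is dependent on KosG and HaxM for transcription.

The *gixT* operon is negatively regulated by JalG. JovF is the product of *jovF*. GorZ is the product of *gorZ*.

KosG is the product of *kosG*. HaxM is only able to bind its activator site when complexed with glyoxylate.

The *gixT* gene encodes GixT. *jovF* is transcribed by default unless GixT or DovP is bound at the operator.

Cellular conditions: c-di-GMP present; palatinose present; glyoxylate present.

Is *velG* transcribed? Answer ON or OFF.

ON

Palatinose is present, so JalG is active.
With repressor JalG bound, *gixT* is not transcribed.
So GixT is not produced.
c-di-GMP is present, so DovP is active.
With repressor DovP bound, *jovF* is not transcribed.
So JovF is not produced.
With no repressor bound, *kosG* is transcribed.
So KosG is produced and active.
Glyoxylate is present, so HaxM is active.
No repressor is bound and KosG and HaxM are active, so *gorZ* is transcribed.
So GorZ is produced and active.
No repressor is bound and GorZ is active, so *velG* is transcribed.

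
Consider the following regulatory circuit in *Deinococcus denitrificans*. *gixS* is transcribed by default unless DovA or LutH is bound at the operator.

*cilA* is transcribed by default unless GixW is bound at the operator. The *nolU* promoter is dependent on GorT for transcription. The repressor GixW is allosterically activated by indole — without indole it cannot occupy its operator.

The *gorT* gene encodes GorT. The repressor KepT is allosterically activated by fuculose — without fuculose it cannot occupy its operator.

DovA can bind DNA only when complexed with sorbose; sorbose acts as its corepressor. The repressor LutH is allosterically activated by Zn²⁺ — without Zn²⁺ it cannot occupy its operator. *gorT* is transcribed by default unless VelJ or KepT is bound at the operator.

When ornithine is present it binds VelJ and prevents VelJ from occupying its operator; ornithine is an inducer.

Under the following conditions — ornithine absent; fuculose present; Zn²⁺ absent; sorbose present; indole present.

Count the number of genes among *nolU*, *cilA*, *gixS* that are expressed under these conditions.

Ornithine is absent, so VelJ is active.
Fuculose is present, so KepT is active.
With repressor VelJ bound, *gorT* is not transcribed.
So GorT is not produced.
Required activator GorT is absent, so *nolU* is not transcribed.
→ *nolU* is OFF.
Indole is present, so GixW is active.
With repressor GixW bound, *cilA* is not transcribed.
→ *cilA* is OFF.
Sorbose is present, so DovA is active.
Zn²⁺ is absent, so LutH is inactive.
With repressor DovA bound, *gixS* is not transcribed.
→ *gixS* is OFF.
0 of the 3 genes are transcribed.

0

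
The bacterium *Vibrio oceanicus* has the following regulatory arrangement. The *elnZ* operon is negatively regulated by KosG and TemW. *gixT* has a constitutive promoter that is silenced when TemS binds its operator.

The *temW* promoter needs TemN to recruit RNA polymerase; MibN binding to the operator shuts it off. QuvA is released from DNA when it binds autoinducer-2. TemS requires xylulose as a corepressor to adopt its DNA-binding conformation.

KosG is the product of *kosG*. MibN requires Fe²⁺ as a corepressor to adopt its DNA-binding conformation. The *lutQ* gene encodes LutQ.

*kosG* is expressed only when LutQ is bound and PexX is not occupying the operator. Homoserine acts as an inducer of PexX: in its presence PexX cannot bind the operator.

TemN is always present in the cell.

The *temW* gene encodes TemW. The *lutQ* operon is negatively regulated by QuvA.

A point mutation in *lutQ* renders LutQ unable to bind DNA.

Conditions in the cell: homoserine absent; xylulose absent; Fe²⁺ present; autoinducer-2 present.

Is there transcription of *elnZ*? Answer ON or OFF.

Homoserine is absent, so PexX is active.
LutQ is non-functional in this strain, so it has no effect.
With repressor PexX bound, *kosG* is not transcribed.
So KosG is not produced.
TemN is produced constitutively and is active.
Fe²⁺ is present, so MibN is active.
With repressor MibN bound, *temW* is not transcribed.
So TemW is not produced.
With no repressor bound, *elnZ* is transcribed.

ON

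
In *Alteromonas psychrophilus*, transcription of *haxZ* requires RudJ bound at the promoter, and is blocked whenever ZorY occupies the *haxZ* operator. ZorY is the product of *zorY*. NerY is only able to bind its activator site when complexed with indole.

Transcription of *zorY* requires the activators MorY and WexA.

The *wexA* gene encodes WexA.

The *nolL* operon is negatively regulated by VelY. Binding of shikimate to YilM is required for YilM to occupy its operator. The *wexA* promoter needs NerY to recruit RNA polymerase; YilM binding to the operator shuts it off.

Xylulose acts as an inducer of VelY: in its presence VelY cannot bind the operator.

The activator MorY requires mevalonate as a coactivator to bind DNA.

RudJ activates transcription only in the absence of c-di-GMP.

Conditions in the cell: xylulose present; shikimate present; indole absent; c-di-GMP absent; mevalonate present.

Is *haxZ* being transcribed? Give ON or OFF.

c-di-GMP is absent, so RudJ is active.
Mevalonate is present, so MorY is active.
Shikimate is present, so YilM is active.
Indole is absent, so NerY is inactive.
With repressor YilM bound, *wexA* is not transcribed.
So WexA is not produced.
Required activator WexA is absent, so *zorY* is not transcribed.
So ZorY is not produced.
No repressor is bound and RudJ is active, so *haxZ* is transcribed.

ON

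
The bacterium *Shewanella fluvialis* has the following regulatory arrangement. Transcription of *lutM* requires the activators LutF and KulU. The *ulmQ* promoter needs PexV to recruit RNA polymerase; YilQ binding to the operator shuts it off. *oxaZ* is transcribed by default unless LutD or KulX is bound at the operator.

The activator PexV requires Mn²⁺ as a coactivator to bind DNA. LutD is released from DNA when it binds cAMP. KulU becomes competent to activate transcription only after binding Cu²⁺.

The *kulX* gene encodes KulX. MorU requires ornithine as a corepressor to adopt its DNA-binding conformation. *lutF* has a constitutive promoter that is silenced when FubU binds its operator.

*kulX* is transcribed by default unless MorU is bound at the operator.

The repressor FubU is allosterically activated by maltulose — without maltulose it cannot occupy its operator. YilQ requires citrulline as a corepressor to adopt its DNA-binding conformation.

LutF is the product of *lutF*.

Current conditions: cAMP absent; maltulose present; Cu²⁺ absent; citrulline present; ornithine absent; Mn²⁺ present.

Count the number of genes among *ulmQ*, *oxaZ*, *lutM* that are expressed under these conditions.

0

Citrulline is present, so YilQ is active.
Mn²⁺ is present, so PexV is active.
With repressor YilQ bound, *ulmQ* is not transcribed.
→ *ulmQ* is OFF.
cAMP is absent, so LutD is active.
Ornithine is absent, so MorU is inactive.
With no repressor bound, *kulX* is transcribed.
So KulX is produced and active.
With repressor LutD bound, *oxaZ* is not transcribed.
→ *oxaZ* is OFF.
Maltulose is present, so FubU is active.
With repressor FubU bound, *lutF* is not transcribed.
So LutF is not produced.
Cu²⁺ is absent, so KulU is inactive.
Required activator LutF is absent, so *lutM* is not transcribed.
→ *lutM* is OFF.
0 of the 3 genes are transcribed.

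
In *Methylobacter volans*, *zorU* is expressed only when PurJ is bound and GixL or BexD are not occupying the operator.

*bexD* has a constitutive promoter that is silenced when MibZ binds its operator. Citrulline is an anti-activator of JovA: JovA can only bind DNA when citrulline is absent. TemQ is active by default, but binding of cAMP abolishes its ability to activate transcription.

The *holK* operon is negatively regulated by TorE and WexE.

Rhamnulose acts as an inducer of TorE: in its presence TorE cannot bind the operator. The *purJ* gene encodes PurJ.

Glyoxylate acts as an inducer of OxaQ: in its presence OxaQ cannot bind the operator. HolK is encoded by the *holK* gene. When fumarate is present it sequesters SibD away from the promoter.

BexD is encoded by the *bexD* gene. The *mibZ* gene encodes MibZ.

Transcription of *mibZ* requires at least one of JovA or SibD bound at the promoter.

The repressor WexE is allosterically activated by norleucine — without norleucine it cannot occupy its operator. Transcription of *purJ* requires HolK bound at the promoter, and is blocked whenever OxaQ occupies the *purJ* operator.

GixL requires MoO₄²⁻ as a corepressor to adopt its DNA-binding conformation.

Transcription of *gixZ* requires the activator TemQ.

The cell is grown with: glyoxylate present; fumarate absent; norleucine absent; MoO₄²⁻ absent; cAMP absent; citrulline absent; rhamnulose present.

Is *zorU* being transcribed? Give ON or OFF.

Glyoxylate is present, so OxaQ is inactive.
Rhamnulose is present, so TorE is inactive.
Norleucine is absent, so WexE is inactive.
With no repressor bound, *holK* is transcribed.
So HolK is produced and active.
No repressor is bound and HolK is active, so *purJ* is transcribed.
So PurJ is produced and active.
MoO₄²⁻ is absent, so GixL is inactive.
Citrulline is absent, so JovA is active.
Fumarate is absent, so SibD is active.
Activator JovA is present, so *mibZ* is transcribed.
So MibZ is produced and active.
With repressor MibZ bound, *bexD* is not transcribed.
So BexD is not produced.
No repressor is bound and PurJ is active, so *zorU* is transcribed.

ON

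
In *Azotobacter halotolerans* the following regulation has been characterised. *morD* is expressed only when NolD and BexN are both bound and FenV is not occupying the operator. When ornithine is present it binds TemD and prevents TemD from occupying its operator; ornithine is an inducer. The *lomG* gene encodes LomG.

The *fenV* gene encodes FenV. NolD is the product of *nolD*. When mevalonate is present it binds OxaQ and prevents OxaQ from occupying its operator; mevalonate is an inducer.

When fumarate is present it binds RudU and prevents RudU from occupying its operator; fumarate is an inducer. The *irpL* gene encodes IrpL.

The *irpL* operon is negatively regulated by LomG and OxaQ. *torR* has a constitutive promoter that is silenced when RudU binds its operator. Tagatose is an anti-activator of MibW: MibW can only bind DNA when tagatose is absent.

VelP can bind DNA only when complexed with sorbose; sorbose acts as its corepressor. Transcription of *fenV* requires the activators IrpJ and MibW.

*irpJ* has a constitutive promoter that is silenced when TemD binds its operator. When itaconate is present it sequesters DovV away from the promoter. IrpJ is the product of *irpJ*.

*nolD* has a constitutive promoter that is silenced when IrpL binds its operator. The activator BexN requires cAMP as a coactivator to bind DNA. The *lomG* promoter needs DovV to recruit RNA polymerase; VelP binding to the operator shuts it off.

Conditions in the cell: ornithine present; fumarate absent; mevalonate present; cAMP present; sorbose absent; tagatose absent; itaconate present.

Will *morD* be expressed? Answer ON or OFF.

OFF

Itaconate is present, so DovV is inactive.
Sorbose is absent, so VelP is inactive.
Required activator DovV is absent, so *lomG* is not transcribed.
So LomG is not produced.
Mevalonate is present, so OxaQ is inactive.
With no repressor bound, *irpL* is transcribed.
So IrpL is produced and active.
With repressor IrpL bound, *nolD* is not transcribed.
So NolD is not produced.
Ornithine is present, so TemD is inactive.
With no repressor bound, *irpJ* is transcribed.
So IrpJ is produced and active.
Tagatose is absent, so MibW is active.
No repressor is bound and IrpJ and MibW are active, so *fenV* is transcribed.
So FenV is produced and active.
cAMP is present, so BexN is active.
With repressor FenV bound, *morD* is not transcribed.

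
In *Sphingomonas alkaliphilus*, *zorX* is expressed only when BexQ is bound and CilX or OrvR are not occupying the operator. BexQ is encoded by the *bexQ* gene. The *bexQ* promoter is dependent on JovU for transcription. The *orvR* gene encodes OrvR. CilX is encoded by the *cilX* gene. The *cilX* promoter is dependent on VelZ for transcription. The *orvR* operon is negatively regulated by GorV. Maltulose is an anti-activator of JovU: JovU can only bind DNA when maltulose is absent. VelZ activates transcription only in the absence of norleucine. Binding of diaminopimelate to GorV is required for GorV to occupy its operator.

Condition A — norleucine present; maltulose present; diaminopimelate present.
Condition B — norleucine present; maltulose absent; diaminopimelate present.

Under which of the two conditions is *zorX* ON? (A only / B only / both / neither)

Condition A:
Norleucine is present, so VelZ is inactive.
Required activator VelZ is absent, so *cilX* is not transcribed.
So CilX is not produced.
Maltulose is present, so JovU is inactive.
Required activator JovU is absent, so *bexQ* is not transcribed.
So BexQ is not produced.
Diaminopimelate is present, so GorV is active.
With repressor GorV bound, *orvR* is not transcribed.
So OrvR is not produced.
Required activator BexQ is absent, so *zorX* is not transcribed.
→ *zorX* is OFF in A.
Condition B:
Norleucine is present, so VelZ is inactive.
Required activator VelZ is absent, so *cilX* is not transcribed.
So CilX is not produced.
Maltulose is absent, so JovU is active.
No repressor is bound and JovU is active, so *bexQ* is transcribed.
So BexQ is produced and active.
Diaminopimelate is present, so GorV is active.
With repressor GorV bound, *orvR* is not transcribed.
So OrvR is not produced.
No repressor is bound and BexQ is active, so *zorX* is transcribed.
→ *zorX* is ON in B.

B only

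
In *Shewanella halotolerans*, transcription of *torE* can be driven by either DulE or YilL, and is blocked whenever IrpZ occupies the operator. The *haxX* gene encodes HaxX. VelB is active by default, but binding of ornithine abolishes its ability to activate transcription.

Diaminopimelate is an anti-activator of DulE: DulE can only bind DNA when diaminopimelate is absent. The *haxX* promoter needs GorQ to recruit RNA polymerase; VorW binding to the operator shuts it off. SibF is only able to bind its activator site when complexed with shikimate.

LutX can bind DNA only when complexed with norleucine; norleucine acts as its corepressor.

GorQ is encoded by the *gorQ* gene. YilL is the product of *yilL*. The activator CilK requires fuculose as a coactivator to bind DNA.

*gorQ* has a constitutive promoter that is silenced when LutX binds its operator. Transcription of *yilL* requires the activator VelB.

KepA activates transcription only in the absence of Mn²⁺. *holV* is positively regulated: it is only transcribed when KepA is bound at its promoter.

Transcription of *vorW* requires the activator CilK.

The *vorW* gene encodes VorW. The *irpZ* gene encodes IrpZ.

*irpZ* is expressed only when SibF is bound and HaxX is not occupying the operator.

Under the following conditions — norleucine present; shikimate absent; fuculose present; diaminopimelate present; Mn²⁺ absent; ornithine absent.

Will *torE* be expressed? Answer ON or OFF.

ON

Shikimate is absent, so SibF is inactive.
Norleucine is present, so LutX is active.
With repressor LutX bound, *gorQ* is not transcribed.
So GorQ is not produced.
Fuculose is present, so CilK is active.
No repressor is bound and CilK is active, so *vorW* is transcribed.
So VorW is produced and active.
With repressor VorW bound, *haxX* is not transcribed.
So HaxX is not produced.
Required activator SibF is absent, so *irpZ* is not transcribed.
So IrpZ is not produced.
Diaminopimelate is present, so DulE is inactive.
Ornithine is absent, so VelB is active.
No repressor is bound and VelB is active, so *yilL* is transcribed.
So YilL is produced and active.
Activator YilL is present, so *torE* is transcribed.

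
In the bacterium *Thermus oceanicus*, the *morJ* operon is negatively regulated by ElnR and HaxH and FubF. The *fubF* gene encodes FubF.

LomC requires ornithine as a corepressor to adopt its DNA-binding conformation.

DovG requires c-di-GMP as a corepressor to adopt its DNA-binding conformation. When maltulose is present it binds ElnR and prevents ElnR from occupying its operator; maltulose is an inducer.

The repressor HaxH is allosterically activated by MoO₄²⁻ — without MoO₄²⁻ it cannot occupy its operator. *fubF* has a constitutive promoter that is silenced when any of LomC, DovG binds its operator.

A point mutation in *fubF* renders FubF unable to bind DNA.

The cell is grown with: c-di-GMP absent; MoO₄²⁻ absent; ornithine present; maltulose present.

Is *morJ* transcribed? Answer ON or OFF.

ON

Maltulose is present, so ElnR is inactive.
MoO₄²⁻ is absent, so HaxH is inactive.
FubF is non-functional in this strain, so it has no effect.
With no repressor bound, *morJ* is transcribed.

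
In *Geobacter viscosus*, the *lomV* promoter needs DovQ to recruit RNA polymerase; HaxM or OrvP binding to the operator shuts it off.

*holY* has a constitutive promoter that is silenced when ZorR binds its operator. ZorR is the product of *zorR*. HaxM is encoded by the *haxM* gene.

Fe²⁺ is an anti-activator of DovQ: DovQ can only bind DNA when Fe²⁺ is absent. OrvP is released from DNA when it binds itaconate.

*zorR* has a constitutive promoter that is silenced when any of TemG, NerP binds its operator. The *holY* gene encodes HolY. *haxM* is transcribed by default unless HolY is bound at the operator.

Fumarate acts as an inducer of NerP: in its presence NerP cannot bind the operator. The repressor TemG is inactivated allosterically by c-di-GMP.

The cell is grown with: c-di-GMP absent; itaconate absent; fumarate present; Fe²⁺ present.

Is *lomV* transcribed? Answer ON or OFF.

c-di-GMP is absent, so TemG is active.
Fumarate is present, so NerP is inactive.
With repressor TemG bound, *zorR* is not transcribed.
So ZorR is not produced.
With no repressor bound, *holY* is transcribed.
So HolY is produced and active.
With repressor HolY bound, *haxM* is not transcribed.
So HaxM is not produced.
Fe²⁺ is present, so DovQ is inactive.
Itaconate is absent, so OrvP is active.
With repressor OrvP bound, *lomV* is not transcribed.

OFF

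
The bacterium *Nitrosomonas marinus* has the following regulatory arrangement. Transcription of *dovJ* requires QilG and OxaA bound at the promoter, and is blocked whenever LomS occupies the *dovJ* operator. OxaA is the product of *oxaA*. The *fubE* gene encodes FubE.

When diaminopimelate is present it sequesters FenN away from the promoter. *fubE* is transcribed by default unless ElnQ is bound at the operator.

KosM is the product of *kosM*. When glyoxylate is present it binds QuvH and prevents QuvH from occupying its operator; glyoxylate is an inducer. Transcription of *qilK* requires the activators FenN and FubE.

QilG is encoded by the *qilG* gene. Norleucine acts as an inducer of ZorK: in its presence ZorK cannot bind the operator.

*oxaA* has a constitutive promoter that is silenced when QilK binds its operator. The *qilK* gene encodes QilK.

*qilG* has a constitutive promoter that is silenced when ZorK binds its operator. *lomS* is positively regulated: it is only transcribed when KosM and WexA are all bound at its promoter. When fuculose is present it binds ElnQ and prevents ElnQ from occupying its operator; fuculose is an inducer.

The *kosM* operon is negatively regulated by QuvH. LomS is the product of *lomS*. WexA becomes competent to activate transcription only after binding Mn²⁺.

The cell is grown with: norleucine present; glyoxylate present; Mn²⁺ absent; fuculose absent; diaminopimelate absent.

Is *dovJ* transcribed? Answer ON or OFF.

ON

Norleucine is present, so ZorK is inactive.
With no repressor bound, *qilG* is transcribed.
So QilG is produced and active.
Glyoxylate is present, so QuvH is inactive.
With no repressor bound, *kosM* is transcribed.
So KosM is produced and active.
Mn²⁺ is absent, so WexA is inactive.
Required activator WexA is absent, so *lomS* is not transcribed.
So LomS is not produced.
Diaminopimelate is absent, so FenN is active.
Fuculose is absent, so ElnQ is active.
With repressor ElnQ bound, *fubE* is not transcribed.
So FubE is not produced.
Required activator FubE is absent, so *qilK* is not transcribed.
So QilK is not produced.
With no repressor bound, *oxaA* is transcribed.
So OxaA is produced and active.
No repressor is bound and QilG and OxaA are active, so *dovJ* is transcribed.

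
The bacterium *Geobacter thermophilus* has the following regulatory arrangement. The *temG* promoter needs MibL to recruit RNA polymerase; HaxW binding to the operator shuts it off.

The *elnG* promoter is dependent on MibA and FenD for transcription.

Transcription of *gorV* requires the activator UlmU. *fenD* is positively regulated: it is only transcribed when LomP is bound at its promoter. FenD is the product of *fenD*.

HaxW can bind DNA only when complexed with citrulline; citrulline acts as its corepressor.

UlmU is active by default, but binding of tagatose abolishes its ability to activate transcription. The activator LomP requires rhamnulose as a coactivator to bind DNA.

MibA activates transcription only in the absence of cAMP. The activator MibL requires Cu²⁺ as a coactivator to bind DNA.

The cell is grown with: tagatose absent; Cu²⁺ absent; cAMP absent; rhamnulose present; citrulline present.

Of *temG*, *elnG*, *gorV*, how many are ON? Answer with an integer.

Cu²⁺ is absent, so MibL is inactive.
Citrulline is present, so HaxW is active.
With repressor HaxW bound, *temG* is not transcribed.
→ *temG* is OFF.
cAMP is absent, so MibA is active.
Rhamnulose is present, so LomP is active.
No repressor is bound and LomP is active, so *fenD* is transcribed.
So FenD is produced and active.
No repressor is bound and MibA and FenD are active, so *elnG* is transcribed.
→ *elnG* is ON.
Tagatose is absent, so UlmU is active.
No repressor is bound and UlmU is active, so *gorV* is transcribed.
→ *gorV* is ON.
2 of the 3 genes are transcribed.

2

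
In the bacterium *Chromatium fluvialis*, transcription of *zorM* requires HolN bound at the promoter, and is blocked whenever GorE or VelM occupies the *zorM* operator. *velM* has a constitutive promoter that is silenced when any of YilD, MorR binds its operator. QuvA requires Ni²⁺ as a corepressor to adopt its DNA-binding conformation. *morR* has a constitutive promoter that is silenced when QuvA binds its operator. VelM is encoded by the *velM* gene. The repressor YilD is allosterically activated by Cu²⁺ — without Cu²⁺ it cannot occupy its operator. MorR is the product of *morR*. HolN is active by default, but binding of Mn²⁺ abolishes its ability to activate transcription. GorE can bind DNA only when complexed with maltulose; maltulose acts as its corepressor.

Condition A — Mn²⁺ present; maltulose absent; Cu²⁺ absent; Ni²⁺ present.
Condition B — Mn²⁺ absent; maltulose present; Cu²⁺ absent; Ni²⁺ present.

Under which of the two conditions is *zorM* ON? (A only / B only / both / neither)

neither

Condition A:
Mn²⁺ is present, so HolN is inactive.
Maltulose is absent, so GorE is inactive.
Cu²⁺ is absent, so YilD is inactive.
Ni²⁺ is present, so QuvA is active.
With repressor QuvA bound, *morR* is not transcribed.
So MorR is not produced.
With no repressor bound, *velM* is transcribed.
So VelM is produced and active.
With repressor VelM bound, *zorM* is not transcribed.
→ *zorM* is OFF in A.
Condition B:
Mn²⁺ is absent, so HolN is active.
Maltulose is present, so GorE is active.
Cu²⁺ is absent, so YilD is inactive.
Ni²⁺ is present, so QuvA is active.
With repressor QuvA bound, *morR* is not transcribed.
So MorR is not produced.
With no repressor bound, *velM* is transcribed.
So VelM is produced and active.
With repressor GorE bound, *zorM* is not transcribed.
→ *zorM* is OFF in B.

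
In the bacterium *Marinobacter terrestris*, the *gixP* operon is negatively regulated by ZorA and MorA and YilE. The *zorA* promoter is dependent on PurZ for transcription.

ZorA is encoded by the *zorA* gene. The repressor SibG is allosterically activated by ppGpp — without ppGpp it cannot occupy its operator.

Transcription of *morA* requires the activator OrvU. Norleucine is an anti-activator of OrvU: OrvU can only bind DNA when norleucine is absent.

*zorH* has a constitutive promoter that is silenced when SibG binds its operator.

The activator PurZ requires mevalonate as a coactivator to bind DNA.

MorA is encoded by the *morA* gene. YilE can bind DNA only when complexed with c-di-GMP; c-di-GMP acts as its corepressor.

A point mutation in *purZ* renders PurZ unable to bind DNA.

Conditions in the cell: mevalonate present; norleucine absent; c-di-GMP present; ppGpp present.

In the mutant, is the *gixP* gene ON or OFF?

OFF

PurZ is non-functional in this strain, so it has no effect.
Required activator PurZ is absent, so *zorA* is not transcribed.
So ZorA is not produced.
Norleucine is absent, so OrvU is active.
No repressor is bound and OrvU is active, so *morA* is transcribed.
So MorA is produced and active.
c-di-GMP is present, so YilE is active.
With repressor MorA bound, *gixP* is not transcribed.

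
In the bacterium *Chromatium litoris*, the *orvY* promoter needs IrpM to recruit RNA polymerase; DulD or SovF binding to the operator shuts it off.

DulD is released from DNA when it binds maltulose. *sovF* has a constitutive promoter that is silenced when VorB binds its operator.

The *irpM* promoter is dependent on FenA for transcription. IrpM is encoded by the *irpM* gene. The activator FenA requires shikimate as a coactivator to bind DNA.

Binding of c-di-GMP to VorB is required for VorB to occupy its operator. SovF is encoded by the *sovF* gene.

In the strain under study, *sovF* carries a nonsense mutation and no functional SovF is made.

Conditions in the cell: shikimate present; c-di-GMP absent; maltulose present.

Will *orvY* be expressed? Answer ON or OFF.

Maltulose is present, so DulD is inactive.
Shikimate is present, so FenA is active.
No repressor is bound and FenA is active, so *irpM* is transcribed.
So IrpM is produced and active.
SovF is non-functional in this strain, so it has no effect.
No repressor is bound and IrpM is active, so *orvY* is transcribed.

ON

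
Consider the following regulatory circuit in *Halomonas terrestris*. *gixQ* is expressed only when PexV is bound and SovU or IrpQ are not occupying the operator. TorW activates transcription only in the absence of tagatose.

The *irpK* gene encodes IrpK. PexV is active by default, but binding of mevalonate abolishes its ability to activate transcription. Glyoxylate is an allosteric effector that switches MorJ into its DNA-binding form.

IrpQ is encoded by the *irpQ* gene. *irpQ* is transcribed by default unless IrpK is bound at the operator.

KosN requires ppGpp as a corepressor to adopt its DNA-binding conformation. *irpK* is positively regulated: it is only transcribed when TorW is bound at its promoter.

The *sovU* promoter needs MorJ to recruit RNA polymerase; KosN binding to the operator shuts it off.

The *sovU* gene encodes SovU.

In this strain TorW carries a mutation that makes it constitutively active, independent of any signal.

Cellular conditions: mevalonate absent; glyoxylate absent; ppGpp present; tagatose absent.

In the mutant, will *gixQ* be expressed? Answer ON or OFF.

Glyoxylate is absent, so MorJ is inactive.
ppGpp is present, so KosN is active.
With repressor KosN bound, *sovU* is not transcribed.
So SovU is not produced.
Mevalonate is absent, so PexV is active.
TorW is constitutively active in this strain.
No repressor is bound and TorW is active, so *irpK* is transcribed.
So IrpK is produced and active.
With repressor IrpK bound, *irpQ* is not transcribed.
So IrpQ is not produced.
No repressor is bound and PexV is active, so *gixQ* is transcribed.

ON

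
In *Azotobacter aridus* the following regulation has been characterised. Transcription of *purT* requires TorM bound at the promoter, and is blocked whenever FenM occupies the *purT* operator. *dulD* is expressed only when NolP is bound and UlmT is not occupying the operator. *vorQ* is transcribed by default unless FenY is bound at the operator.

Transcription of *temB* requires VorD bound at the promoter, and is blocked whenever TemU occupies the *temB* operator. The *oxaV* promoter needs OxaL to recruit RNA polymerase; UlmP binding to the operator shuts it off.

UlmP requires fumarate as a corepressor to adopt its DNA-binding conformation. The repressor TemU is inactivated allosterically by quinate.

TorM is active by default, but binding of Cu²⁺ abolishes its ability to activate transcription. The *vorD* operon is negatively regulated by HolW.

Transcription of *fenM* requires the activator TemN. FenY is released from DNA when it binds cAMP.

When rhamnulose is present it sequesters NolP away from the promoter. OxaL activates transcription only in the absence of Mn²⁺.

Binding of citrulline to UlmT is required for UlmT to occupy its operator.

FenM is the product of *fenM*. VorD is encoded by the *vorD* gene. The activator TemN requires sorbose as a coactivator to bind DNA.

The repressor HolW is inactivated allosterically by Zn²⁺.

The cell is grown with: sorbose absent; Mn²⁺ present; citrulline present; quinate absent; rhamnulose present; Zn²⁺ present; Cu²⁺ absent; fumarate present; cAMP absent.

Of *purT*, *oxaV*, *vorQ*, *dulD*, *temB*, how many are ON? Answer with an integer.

Cu²⁺ is absent, so TorM is active.
Sorbose is absent, so TemN is inactive.
Required activator TemN is absent, so *fenM* is not transcribed.
So FenM is not produced.
No repressor is bound and TorM is active, so *purT* is transcribed.
→ *purT* is ON.
Mn²⁺ is present, so OxaL is inactive.
Fumarate is present, so UlmP is active.
With repressor UlmP bound, *oxaV* is not transcribed.
→ *oxaV* is OFF.
cAMP is absent, so FenY is active.
With repressor FenY bound, *vorQ* is not transcribed.
→ *vorQ* is OFF.
Rhamnulose is present, so NolP is inactive.
Citrulline is present, so UlmT is active.
With repressor UlmT bound, *dulD* is not transcribed.
→ *dulD* is OFF.
Quinate is absent, so TemU is active.
Zn²⁺ is present, so HolW is inactive.
With no repressor bound, *vorD* is transcribed.
So VorD is produced and active.
With repressor TemU bound, *temB* is not transcribed.
→ *temB* is OFF.
1 of the 5 genes is transcribed.

1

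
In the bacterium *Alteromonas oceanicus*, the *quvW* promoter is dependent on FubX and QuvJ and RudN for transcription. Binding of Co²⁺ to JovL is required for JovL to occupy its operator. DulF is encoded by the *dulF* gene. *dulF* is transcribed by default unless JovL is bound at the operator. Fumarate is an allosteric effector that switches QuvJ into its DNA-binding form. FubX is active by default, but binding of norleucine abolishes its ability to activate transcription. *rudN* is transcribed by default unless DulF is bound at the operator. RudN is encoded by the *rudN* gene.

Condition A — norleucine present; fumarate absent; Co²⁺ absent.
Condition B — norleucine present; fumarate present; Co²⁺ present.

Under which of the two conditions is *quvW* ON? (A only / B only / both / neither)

neither

Condition A:
Norleucine is present, so FubX is inactive.
Fumarate is absent, so QuvJ is inactive.
Co²⁺ is absent, so JovL is inactive.
With no repressor bound, *dulF* is transcribed.
So DulF is produced and active.
With repressor DulF bound, *rudN* is not transcribed.
So RudN is not produced.
Required activator FubX is absent, so *quvW* is not transcribed.
→ *quvW* is OFF in A.
Condition B:
Norleucine is present, so FubX is inactive.
Fumarate is present, so QuvJ is active.
Co²⁺ is present, so JovL is active.
With repressor JovL bound, *dulF* is not transcribed.
So DulF is not produced.
With no repressor bound, *rudN* is transcribed.
So RudN is produced and active.
Required activator FubX is absent, so *quvW* is not transcribed.
→ *quvW* is OFF in B.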